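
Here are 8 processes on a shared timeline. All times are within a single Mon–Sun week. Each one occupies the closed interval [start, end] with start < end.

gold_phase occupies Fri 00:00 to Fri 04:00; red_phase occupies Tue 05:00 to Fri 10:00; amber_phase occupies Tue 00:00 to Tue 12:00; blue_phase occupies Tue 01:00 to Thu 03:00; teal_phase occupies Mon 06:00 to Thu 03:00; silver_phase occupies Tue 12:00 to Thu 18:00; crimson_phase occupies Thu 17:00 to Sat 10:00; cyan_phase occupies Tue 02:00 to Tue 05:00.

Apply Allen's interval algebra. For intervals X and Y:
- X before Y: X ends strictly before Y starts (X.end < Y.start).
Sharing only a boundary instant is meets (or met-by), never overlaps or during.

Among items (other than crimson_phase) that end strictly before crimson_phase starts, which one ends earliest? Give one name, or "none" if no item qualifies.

Target crimson_phase = [Thu 17:00, Sat 10:00].
amber_phase [Tue 00:00, Tue 12:00] → before → candidate.
blue_phase [Tue 01:00, Thu 03:00] → before → candidate.
cyan_phase [Tue 02:00, Tue 05:00] → before → candidate.
gold_phase [Fri 00:00, Fri 04:00] → during → excluded.
red_phase [Tue 05:00, Fri 10:00] → overlaps → excluded.
silver_phase [Tue 12:00, Thu 18:00] → overlaps → excluded.
teal_phase [Mon 06:00, Thu 03:00] → before → candidate.
Among candidates, earliest end is Tue 05:00 → cyan_phase.

cyan_phase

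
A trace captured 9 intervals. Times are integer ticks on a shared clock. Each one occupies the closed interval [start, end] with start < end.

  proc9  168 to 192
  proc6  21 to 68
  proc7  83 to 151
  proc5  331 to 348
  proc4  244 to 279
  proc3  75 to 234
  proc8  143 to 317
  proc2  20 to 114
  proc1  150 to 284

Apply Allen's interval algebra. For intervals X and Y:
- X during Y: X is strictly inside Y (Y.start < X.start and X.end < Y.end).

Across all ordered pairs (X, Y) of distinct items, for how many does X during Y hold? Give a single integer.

Checking all 72 ordered pairs for relation 'during'; matching pairs in alphabetical order:
(proc1, proc8): proc1 during proc8 ✓
(proc4, proc1): proc4 during proc1 ✓
(proc4, proc8): proc4 during proc8 ✓
(proc6, proc2): proc6 during proc2 ✓
(proc7, proc3): proc7 during proc3 ✓
(proc9, proc1): proc9 during proc1 ✓
(proc9, proc3): proc9 during proc3 ✓
(proc9, proc8): proc9 during proc8 ✓
Count: 8.

8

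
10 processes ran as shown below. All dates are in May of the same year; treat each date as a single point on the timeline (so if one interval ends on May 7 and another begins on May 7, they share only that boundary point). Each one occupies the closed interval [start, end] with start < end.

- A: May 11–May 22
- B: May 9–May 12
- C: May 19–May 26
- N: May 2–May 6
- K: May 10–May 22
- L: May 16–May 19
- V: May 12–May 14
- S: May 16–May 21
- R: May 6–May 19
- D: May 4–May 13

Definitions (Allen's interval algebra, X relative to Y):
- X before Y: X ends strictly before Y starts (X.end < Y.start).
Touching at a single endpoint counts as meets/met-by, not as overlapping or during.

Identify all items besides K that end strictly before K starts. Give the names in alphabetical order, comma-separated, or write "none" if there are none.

Target K = [May 10, May 22].
A [May 11, May 22] → finishes → no.
B [May 9, May 12] → overlaps → no.
C [May 19, May 26] → overlapped-by → no.
D [May 4, May 13] → overlaps → no.
L [May 16, May 19] → during → no.
N [May 2, May 6] → before → yes.
R [May 6, May 19] → overlaps → no.
S [May 16, May 21] → during → no.
V [May 12, May 14] → during → no.
Result: N.

N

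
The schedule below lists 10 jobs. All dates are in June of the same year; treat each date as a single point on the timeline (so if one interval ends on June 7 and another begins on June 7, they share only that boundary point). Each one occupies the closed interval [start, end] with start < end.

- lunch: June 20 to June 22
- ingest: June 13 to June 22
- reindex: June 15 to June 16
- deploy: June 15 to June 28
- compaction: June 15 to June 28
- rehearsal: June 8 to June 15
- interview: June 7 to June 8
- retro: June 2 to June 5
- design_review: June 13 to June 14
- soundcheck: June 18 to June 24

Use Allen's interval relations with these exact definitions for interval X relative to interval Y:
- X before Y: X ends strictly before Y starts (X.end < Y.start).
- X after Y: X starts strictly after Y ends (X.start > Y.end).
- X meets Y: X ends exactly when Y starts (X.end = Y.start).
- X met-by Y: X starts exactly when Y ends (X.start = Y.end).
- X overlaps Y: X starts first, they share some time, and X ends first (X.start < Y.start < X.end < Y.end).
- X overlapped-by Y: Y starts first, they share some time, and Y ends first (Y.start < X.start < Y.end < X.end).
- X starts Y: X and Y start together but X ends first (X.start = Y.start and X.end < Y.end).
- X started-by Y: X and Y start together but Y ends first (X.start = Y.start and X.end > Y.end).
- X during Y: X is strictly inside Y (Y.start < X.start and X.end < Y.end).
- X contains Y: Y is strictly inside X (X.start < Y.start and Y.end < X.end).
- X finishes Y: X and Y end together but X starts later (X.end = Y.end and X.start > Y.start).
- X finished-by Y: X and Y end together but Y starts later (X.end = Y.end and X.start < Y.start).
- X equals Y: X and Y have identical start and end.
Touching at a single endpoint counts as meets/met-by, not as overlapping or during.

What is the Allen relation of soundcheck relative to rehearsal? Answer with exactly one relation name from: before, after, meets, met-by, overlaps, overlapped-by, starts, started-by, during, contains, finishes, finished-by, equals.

after

soundcheck = [June 18, June 24]; rehearsal = [June 8, June 15].
Compare endpoints: soundcheck.start > rehearsal.start, soundcheck.start > rehearsal.end, soundcheck.end > rehearsal.start, soundcheck.end > rehearsal.end.
That pattern is 'after'.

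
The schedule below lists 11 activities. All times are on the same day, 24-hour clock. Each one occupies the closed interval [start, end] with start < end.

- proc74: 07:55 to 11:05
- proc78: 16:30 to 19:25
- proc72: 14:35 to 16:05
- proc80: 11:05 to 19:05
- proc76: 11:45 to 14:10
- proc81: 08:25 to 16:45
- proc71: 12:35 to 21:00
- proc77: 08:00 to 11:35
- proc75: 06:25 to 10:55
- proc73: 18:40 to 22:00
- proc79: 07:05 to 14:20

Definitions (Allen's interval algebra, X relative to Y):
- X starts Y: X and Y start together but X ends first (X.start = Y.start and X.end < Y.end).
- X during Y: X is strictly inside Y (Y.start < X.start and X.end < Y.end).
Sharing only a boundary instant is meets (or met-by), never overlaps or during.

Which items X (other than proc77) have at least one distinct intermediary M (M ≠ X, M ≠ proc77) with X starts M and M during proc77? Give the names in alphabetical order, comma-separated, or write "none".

none

Target proc77 = [08:00, 11:35].
Intermediaries M with M during proc77: none.
Union: none.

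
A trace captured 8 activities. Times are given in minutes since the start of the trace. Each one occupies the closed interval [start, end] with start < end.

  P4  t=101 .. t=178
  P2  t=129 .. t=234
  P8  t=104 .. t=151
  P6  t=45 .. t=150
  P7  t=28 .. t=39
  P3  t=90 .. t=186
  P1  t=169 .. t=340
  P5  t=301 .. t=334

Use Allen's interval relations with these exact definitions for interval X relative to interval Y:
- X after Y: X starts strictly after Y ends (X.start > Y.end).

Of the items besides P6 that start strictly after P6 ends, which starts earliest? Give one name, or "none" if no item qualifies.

Target P6 = [t=45, t=150].
P1 [t=169, t=340] → after → candidate.
P2 [t=129, t=234] → overlapped-by → excluded.
P3 [t=90, t=186] → overlapped-by → excluded.
P4 [t=101, t=178] → overlapped-by → excluded.
P5 [t=301, t=334] → after → candidate.
P7 [t=28, t=39] → before → excluded.
P8 [t=104, t=151] → overlapped-by → excluded.
Among candidates, earliest start is t=169 → P1.

P1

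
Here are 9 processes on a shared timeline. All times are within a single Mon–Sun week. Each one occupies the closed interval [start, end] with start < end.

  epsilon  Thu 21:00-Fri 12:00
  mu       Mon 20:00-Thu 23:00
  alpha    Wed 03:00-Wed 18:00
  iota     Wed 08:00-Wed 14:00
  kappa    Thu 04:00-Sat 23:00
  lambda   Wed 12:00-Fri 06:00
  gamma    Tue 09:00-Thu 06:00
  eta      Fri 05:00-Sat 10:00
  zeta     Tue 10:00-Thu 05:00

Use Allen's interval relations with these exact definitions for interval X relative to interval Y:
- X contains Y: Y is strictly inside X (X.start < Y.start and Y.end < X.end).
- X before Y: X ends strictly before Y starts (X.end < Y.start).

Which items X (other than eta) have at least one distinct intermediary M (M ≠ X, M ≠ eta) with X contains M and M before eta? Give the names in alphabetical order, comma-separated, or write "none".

alpha, gamma, mu, zeta

Target eta = [Fri 05:00, Sat 10:00].
Intermediaries M with M before eta: alpha, gamma, iota, mu, zeta.
Via alpha — items with X contains alpha: gamma, mu, zeta.
Via gamma — items with X contains gamma: mu.
Via iota — items with X contains iota: alpha, gamma, mu, zeta.
Via mu — items with X contains mu: none.
Via zeta — items with X contains zeta: gamma, mu.
Union: alpha, gamma, mu, zeta.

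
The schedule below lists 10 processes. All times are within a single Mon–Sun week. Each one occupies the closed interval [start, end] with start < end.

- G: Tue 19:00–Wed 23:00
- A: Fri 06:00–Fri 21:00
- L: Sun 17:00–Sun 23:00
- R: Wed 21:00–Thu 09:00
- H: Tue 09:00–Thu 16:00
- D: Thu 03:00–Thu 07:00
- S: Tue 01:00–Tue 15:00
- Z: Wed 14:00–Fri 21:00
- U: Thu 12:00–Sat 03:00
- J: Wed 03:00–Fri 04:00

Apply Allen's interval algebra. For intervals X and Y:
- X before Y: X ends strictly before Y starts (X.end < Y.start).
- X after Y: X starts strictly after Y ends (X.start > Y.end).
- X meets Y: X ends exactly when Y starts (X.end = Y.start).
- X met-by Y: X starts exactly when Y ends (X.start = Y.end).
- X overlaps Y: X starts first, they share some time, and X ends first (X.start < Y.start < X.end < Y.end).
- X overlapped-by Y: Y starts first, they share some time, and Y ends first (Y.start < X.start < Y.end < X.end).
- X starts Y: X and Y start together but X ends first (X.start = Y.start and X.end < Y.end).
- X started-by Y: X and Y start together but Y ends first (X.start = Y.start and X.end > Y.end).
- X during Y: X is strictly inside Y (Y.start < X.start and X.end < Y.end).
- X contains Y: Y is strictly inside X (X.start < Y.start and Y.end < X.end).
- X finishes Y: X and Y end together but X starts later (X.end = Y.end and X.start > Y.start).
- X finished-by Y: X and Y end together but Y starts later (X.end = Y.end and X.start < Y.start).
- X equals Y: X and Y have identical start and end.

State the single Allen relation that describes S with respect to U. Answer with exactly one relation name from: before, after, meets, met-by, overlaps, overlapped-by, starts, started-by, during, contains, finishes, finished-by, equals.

S = [Tue 01:00, Tue 15:00]; U = [Thu 12:00, Sat 03:00].
Compare endpoints: S.start < U.start, S.start < U.end, S.end < U.start, S.end < U.end.
That pattern is 'before'.

before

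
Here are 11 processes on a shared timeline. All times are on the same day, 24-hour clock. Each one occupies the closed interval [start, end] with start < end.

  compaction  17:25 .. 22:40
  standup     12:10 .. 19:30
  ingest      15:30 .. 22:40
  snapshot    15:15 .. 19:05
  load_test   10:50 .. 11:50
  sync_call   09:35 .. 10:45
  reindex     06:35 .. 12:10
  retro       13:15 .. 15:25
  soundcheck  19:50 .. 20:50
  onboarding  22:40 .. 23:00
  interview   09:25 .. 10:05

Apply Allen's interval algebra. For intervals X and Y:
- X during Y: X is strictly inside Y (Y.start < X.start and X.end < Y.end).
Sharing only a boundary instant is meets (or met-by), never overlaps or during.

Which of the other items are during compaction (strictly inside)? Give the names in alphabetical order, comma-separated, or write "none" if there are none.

soundcheck

Target compaction = [17:25, 22:40].
ingest [15:30, 22:40] → finished-by → no.
interview [09:25, 10:05] → before → no.
load_test [10:50, 11:50] → before → no.
onboarding [22:40, 23:00] → met-by → no.
reindex [06:35, 12:10] → before → no.
retro [13:15, 15:25] → before → no.
snapshot [15:15, 19:05] → overlaps → no.
soundcheck [19:50, 20:50] → during → yes.
standup [12:10, 19:30] → overlaps → no.
sync_call [09:35, 10:45] → before → no.
Result: soundcheck.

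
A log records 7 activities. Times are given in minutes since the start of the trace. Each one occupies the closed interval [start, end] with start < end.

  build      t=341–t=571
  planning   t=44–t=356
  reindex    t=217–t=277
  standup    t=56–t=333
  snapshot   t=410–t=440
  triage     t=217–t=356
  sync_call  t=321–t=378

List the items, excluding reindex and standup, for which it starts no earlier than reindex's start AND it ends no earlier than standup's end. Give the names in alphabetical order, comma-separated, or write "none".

Conditions: its start is no earlier than reindex's start (X.start >= t=217) AND its end is no earlier than standup's end (X.end >= t=333).
build: start t=341 >= t=217? ✓; end t=571 >= t=333? ✓ → yes.
planning: start t=44 >= t=217? ✗; end t=356 >= t=333? ✓ → no.
snapshot: start t=410 >= t=217? ✓; end t=440 >= t=333? ✓ → yes.
sync_call: start t=321 >= t=217? ✓; end t=378 >= t=333? ✓ → yes.
triage: start t=217 >= t=217? ✓; end t=356 >= t=333? ✓ → yes.
Result: build, snapshot, sync_call, triage.

build, snapshot, sync_call, triage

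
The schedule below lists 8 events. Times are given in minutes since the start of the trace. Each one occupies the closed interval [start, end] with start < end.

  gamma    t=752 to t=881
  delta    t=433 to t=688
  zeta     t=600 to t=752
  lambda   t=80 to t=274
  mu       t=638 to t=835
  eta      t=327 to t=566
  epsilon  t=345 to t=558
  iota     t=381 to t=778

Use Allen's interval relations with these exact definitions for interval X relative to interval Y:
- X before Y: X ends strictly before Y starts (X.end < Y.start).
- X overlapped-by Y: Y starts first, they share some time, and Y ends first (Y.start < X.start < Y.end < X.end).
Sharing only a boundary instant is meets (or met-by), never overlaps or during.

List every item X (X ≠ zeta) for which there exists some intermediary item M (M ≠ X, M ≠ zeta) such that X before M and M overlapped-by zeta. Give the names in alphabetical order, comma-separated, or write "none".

epsilon, eta, lambda

Target zeta = [t=600, t=752].
Intermediaries M with M overlapped-by zeta: mu.
Via mu — items with X before mu: epsilon, eta, lambda.
Union: epsilon, eta, lambda.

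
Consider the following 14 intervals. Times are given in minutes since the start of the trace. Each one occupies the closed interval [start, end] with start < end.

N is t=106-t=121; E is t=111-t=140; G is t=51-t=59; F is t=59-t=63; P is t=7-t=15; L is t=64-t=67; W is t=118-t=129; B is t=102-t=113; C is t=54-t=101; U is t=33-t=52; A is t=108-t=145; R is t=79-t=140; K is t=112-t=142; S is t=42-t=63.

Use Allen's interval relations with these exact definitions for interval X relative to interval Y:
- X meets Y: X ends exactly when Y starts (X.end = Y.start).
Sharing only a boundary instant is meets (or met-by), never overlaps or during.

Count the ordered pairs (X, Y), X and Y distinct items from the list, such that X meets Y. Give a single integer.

Checking all 182 ordered pairs for relation 'meets'; matching pairs in alphabetical order:
(G, F): G meets F ✓
Count: 1.

1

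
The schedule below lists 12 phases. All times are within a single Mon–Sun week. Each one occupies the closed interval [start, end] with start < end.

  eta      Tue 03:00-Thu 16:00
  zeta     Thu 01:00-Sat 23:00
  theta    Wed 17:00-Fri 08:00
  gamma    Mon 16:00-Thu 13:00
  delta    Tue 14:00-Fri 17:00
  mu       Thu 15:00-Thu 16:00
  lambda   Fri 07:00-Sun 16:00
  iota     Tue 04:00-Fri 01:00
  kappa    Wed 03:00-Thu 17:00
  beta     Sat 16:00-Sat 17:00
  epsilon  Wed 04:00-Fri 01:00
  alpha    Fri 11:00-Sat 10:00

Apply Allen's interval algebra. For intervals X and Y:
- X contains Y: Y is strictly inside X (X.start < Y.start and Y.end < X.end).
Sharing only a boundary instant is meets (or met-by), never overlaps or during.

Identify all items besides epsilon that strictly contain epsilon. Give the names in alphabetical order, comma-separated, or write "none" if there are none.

delta

Target epsilon = [Wed 04:00, Fri 01:00].
alpha [Fri 11:00, Sat 10:00] → after → no.
beta [Sat 16:00, Sat 17:00] → after → no.
delta [Tue 14:00, Fri 17:00] → contains → yes.
eta [Tue 03:00, Thu 16:00] → overlaps → no.
gamma [Mon 16:00, Thu 13:00] → overlaps → no.
iota [Tue 04:00, Fri 01:00] → finished-by → no.
kappa [Wed 03:00, Thu 17:00] → overlaps → no.
lambda [Fri 07:00, Sun 16:00] → after → no.
mu [Thu 15:00, Thu 16:00] → during → no.
theta [Wed 17:00, Fri 08:00] → overlapped-by → no.
zeta [Thu 01:00, Sat 23:00] → overlapped-by → no.
Result: delta.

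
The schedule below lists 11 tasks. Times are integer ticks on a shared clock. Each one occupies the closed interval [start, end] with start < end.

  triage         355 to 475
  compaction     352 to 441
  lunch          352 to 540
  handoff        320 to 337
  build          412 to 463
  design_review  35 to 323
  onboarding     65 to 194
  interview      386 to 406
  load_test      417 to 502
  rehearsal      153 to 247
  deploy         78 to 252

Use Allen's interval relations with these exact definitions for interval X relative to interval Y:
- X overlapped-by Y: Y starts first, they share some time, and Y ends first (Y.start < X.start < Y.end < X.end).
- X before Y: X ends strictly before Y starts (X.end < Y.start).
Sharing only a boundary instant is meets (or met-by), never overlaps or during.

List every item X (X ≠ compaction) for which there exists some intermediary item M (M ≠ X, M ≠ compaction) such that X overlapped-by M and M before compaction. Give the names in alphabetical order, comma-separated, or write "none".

Target compaction = [352, 441].
Intermediaries M with M before compaction: deploy, design_review, handoff, onboarding, rehearsal.
Via deploy — items with X overlapped-by deploy: none.
Via design_review — items with X overlapped-by design_review: handoff.
Via handoff — items with X overlapped-by handoff: none.
Via onboarding — items with X overlapped-by onboarding: deploy, rehearsal.
Via rehearsal — items with X overlapped-by rehearsal: none.
Union: deploy, handoff, rehearsal.

deploy, handoff, rehearsal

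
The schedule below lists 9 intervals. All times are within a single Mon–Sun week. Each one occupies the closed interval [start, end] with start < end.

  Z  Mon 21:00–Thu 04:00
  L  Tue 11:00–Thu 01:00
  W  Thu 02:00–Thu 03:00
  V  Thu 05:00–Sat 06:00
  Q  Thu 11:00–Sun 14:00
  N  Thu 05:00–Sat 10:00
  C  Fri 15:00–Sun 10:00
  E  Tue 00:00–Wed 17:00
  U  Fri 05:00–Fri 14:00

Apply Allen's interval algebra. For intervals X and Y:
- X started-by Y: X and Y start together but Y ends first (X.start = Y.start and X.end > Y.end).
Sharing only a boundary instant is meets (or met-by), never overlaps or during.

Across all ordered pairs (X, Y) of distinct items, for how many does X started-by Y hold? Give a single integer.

Checking all 72 ordered pairs for relation 'started-by'; matching pairs in alphabetical order:
(N, V): N started-by V ✓
Count: 1.

1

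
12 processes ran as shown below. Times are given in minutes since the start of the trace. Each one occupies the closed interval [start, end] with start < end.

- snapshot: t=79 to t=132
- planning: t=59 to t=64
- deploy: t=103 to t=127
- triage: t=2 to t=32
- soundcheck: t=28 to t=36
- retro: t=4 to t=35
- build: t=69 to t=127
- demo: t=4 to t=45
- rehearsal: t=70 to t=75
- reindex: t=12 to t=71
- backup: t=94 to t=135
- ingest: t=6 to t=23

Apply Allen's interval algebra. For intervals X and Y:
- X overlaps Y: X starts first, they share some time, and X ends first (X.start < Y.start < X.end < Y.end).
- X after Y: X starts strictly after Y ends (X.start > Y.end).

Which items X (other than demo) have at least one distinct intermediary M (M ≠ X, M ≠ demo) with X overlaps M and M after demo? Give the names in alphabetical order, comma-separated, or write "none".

build, reindex, snapshot

Target demo = [t=4, t=45].
Intermediaries M with M after demo: backup, build, deploy, planning, rehearsal, snapshot.
Via backup — items with X overlaps backup: build, snapshot.
Via build — items with X overlaps build: reindex.
Via deploy — items with X overlaps deploy: none.
Via planning — items with X overlaps planning: none.
Via rehearsal — items with X overlaps rehearsal: reindex.
Via snapshot — items with X overlaps snapshot: build.
Union: build, reindex, snapshot.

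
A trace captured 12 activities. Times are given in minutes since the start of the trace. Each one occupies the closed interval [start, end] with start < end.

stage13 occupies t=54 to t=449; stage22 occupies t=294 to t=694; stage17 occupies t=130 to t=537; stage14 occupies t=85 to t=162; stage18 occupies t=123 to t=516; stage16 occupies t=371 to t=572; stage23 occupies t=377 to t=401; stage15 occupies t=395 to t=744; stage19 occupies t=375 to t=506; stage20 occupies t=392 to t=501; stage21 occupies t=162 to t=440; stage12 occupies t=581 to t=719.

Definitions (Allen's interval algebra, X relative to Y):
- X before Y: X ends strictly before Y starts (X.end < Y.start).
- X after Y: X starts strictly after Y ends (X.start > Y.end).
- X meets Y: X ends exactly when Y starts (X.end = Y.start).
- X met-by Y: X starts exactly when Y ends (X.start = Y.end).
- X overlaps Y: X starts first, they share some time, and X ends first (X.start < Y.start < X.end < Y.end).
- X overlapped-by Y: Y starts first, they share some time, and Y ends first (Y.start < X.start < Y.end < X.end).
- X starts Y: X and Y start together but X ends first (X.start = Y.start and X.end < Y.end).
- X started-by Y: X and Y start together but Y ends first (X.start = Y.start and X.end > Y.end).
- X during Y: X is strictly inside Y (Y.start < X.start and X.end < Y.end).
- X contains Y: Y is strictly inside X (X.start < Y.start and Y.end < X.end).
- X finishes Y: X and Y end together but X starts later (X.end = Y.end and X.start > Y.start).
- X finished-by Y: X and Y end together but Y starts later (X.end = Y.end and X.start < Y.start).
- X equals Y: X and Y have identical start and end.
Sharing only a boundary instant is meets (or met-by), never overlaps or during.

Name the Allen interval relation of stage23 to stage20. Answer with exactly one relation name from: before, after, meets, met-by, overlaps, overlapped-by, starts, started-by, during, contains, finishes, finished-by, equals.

stage23 = [t=377, t=401]; stage20 = [t=392, t=501].
Compare endpoints: stage23.start < stage20.start, stage23.start < stage20.end, stage23.end > stage20.start, stage23.end < stage20.end.
That pattern is 'overlaps'.

overlaps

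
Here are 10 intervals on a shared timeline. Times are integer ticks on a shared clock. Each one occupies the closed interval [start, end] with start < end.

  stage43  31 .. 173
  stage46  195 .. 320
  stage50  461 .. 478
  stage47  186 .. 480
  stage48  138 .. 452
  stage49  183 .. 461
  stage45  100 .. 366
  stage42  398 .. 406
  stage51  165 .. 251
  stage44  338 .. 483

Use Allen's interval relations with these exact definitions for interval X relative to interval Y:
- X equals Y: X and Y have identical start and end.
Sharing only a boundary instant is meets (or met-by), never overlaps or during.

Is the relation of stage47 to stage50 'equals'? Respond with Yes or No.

No

stage47 = [186, 480], stage50 = [461, 478].
Actual relation of stage47 to stage50: contains.
Asked whether 'equals' holds → No.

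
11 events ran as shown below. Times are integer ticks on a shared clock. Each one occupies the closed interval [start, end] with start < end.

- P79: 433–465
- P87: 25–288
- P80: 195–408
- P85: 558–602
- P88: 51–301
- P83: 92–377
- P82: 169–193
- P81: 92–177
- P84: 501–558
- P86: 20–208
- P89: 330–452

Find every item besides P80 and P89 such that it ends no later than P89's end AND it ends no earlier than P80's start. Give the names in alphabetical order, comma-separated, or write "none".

P83, P86, P87, P88

Conditions: its end is no later than P89's end (X.end <= 452) AND its end is no earlier than P80's start (X.end >= 195).
P79: end 465 <= 452? ✗; end 465 >= 195? ✓ → no.
P81: end 177 <= 452? ✓; end 177 >= 195? ✗ → no.
P82: end 193 <= 452? ✓; end 193 >= 195? ✗ → no.
P83: end 377 <= 452? ✓; end 377 >= 195? ✓ → yes.
P84: end 558 <= 452? ✗; end 558 >= 195? ✓ → no.
P85: end 602 <= 452? ✗; end 602 >= 195? ✓ → no.
P86: end 208 <= 452? ✓; end 208 >= 195? ✓ → yes.
P87: end 288 <= 452? ✓; end 288 >= 195? ✓ → yes.
P88: end 301 <= 452? ✓; end 301 >= 195? ✓ → yes.
Result: P83, P86, P87, P88.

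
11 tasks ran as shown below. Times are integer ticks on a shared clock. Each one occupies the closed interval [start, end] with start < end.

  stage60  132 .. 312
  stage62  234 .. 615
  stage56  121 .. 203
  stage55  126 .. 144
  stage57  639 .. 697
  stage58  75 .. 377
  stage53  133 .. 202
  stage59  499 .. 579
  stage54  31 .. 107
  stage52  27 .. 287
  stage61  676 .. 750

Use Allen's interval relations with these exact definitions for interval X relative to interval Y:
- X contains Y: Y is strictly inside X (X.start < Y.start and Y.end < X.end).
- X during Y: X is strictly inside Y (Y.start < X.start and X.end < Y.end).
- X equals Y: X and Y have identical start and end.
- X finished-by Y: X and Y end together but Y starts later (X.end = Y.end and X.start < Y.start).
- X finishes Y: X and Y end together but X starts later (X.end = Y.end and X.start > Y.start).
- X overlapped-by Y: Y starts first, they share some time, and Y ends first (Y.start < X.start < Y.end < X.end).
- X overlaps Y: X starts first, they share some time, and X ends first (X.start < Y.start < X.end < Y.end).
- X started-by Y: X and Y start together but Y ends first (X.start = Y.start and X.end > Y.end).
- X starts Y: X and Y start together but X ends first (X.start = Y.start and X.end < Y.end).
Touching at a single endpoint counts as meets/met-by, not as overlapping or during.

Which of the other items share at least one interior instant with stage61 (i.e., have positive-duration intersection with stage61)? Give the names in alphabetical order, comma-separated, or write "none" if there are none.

stage57

Target stage61 = [676, 750].
stage52 [27, 287] → before → no.
stage53 [133, 202] → before → no.
stage54 [31, 107] → before → no.
stage55 [126, 144] → before → no.
stage56 [121, 203] → before → no.
stage57 [639, 697] → overlaps → yes.
stage58 [75, 377] → before → no.
stage59 [499, 579] → before → no.
stage60 [132, 312] → before → no.
stage62 [234, 615] → before → no.
Result: stage57.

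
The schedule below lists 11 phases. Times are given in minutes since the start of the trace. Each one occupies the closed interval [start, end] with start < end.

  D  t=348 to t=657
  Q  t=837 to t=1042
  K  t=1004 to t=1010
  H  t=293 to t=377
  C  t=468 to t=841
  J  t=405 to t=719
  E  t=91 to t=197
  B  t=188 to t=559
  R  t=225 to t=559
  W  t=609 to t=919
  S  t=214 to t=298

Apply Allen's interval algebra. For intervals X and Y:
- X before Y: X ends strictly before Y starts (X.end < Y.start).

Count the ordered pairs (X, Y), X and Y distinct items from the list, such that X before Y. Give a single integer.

Checking all 110 ordered pairs for relation 'before'; matching pairs in alphabetical order:
(B, K): B before K ✓
(B, Q): B before Q ✓
(B, W): B before W ✓
(C, K): C before K ✓
(D, K): D before K ✓
(D, Q): D before Q ✓
(E, C): E before C ✓
(E, D): E before D ✓
(E, H): E before H ✓
(E, J): E before J ✓
(E, K): E before K ✓
(E, Q): E before Q ✓
(E, R): E before R ✓
(E, S): E before S ✓
(E, W): E before W ✓
(H, C): H before C ✓
(H, J): H before J ✓
(H, K): H before K ✓
(H, Q): H before Q ✓
(H, W): H before W ✓
(J, K): J before K ✓
(J, Q): J before Q ✓
(R, K): R before K ✓
(R, Q): R before Q ✓
... plus 8 further pairs not listed.
Count: 32.

32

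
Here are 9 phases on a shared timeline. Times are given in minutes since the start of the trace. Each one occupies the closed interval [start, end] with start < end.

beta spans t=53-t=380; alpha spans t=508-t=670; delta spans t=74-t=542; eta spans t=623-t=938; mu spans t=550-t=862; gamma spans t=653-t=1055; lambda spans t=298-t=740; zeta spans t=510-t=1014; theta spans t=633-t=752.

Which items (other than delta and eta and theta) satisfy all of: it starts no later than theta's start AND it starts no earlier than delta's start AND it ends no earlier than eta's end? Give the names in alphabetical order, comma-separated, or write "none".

Conditions: its start is no later than theta's start (X.start <= t=633) AND its start is no earlier than delta's start (X.start >= t=74) AND its end is no earlier than eta's end (X.end >= t=938).
alpha: start t=508 <= t=633? ✓; start t=508 >= t=74? ✓; end t=670 >= t=938? ✗ → no.
beta: start t=53 <= t=633? ✓; start t=53 >= t=74? ✗; end t=380 >= t=938? ✗ → no.
gamma: start t=653 <= t=633? ✗; start t=653 >= t=74? ✓; end t=1055 >= t=938? ✓ → no.
lambda: start t=298 <= t=633? ✓; start t=298 >= t=74? ✓; end t=740 >= t=938? ✗ → no.
mu: start t=550 <= t=633? ✓; start t=550 >= t=74? ✓; end t=862 >= t=938? ✗ → no.
zeta: start t=510 <= t=633? ✓; start t=510 >= t=74? ✓; end t=1014 >= t=938? ✓ → yes.
Result: zeta.

zeta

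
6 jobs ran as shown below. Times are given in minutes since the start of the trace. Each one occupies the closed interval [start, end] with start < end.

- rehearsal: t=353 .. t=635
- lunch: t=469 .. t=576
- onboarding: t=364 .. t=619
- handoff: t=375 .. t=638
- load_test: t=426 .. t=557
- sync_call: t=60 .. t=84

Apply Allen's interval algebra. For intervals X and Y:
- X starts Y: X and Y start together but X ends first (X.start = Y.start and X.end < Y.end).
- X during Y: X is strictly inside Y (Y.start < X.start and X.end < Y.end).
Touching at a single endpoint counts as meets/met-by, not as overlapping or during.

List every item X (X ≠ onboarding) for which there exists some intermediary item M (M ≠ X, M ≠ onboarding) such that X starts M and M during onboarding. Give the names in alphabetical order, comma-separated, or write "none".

Target onboarding = [t=364, t=619].
Intermediaries M with M during onboarding: load_test, lunch.
Via load_test — items with X starts load_test: none.
Via lunch — items with X starts lunch: none.
Union: none.

none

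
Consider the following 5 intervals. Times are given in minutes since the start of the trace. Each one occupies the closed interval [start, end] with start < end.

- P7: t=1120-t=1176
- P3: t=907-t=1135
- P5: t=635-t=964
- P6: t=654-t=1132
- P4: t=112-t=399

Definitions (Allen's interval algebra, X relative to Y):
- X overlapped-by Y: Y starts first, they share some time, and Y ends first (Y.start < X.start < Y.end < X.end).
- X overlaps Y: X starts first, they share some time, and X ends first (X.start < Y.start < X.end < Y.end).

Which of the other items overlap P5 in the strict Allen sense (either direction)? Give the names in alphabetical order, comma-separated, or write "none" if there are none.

P3, P6

Target P5 = [t=635, t=964].
P3 [t=907, t=1135] → overlapped-by → yes.
P4 [t=112, t=399] → before → no.
P6 [t=654, t=1132] → overlapped-by → yes.
P7 [t=1120, t=1176] → after → no.
Result: P3, P6.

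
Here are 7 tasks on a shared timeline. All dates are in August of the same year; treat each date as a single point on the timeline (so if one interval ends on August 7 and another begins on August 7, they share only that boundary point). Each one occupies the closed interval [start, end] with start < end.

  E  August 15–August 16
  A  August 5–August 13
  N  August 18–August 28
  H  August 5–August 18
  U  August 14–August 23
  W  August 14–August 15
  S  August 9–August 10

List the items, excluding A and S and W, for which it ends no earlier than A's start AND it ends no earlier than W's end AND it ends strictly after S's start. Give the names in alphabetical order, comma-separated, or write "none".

E, H, N, U

Conditions: its end is no earlier than A's start (X.end >= August 5) AND its end is no earlier than W's end (X.end >= August 15) AND its end is strictly after S's start (X.end > August 9).
E: end August 16 >= August 5? ✓; end August 16 >= August 15? ✓; end August 16 > August 9? ✓ → yes.
H: end August 18 >= August 5? ✓; end August 18 >= August 15? ✓; end August 18 > August 9? ✓ → yes.
N: end August 28 >= August 5? ✓; end August 28 >= August 15? ✓; end August 28 > August 9? ✓ → yes.
U: end August 23 >= August 5? ✓; end August 23 >= August 15? ✓; end August 23 > August 9? ✓ → yes.
Result: E, H, N, U.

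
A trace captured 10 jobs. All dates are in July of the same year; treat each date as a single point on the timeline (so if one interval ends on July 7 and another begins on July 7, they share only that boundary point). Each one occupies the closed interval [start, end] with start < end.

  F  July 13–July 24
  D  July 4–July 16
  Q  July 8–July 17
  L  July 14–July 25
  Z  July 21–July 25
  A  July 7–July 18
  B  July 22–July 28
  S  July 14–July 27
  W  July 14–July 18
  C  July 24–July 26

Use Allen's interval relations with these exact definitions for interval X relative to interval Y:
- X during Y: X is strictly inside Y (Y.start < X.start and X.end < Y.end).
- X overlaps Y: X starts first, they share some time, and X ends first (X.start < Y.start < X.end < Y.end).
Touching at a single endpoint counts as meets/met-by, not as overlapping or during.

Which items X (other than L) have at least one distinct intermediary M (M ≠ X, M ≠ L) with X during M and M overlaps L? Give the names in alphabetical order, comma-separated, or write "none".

Target L = [July 14, July 25].
Intermediaries M with M overlaps L: A, D, F, Q.
Via A — items with X during A: Q.
Via D — items with X during D: none.
Via F — items with X during F: W.
Via Q — items with X during Q: none.
Union: Q, W.

Q, W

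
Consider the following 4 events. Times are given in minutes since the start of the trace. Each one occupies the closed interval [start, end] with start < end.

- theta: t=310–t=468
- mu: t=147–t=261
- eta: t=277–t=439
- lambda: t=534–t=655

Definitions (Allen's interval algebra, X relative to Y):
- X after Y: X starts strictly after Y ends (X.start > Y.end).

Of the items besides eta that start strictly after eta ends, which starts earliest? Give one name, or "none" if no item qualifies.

lambda

Target eta = [t=277, t=439].
lambda [t=534, t=655] → after → candidate.
mu [t=147, t=261] → before → excluded.
theta [t=310, t=468] → overlapped-by → excluded.
Among candidates, earliest start is t=534 → lambda.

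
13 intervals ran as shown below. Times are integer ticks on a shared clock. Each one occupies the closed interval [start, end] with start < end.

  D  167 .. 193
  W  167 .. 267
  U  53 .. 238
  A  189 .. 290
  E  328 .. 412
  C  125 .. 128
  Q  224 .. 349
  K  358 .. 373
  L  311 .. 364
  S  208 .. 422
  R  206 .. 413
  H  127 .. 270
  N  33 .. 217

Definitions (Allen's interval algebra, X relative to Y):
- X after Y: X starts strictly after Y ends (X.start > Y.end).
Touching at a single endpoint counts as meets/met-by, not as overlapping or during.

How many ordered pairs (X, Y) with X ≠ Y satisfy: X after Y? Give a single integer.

32

Checking all 156 ordered pairs for relation 'after'; matching pairs in alphabetical order:
(A, C): A after C ✓
(D, C): D after C ✓
(E, A): E after A ✓
(E, C): E after C ✓
(E, D): E after D ✓
(E, H): E after H ✓
(E, N): E after N ✓
(E, U): E after U ✓
(E, W): E after W ✓
(K, A): K after A ✓
(K, C): K after C ✓
(K, D): K after D ✓
(K, H): K after H ✓
(K, N): K after N ✓
(K, Q): K after Q ✓
(K, U): K after U ✓
(K, W): K after W ✓
(L, A): L after A ✓
(L, C): L after C ✓
(L, D): L after D ✓
(L, H): L after H ✓
(L, N): L after N ✓
(L, U): L after U ✓
(L, W): L after W ✓
... plus 8 further pairs not listed.
Count: 32.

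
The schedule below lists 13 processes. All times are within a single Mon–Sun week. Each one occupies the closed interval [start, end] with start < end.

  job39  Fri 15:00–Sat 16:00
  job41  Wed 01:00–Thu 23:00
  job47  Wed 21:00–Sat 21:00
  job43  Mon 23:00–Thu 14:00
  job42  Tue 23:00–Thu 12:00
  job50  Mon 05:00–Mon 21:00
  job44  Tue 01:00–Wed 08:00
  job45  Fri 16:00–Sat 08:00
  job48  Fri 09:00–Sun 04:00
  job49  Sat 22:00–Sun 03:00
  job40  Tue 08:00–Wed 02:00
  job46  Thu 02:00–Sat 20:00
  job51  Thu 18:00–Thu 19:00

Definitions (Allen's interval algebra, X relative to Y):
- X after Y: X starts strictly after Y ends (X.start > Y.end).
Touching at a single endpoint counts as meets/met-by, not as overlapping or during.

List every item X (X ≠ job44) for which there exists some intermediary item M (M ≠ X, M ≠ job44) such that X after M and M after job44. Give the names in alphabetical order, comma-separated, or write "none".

job39, job45, job48, job49

Target job44 = [Tue 01:00, Wed 08:00].
Intermediaries M with M after job44: job39, job45, job46, job47, job48, job49, job51.
Via job39 — items with X after job39: job49.
Via job45 — items with X after job45: job49.
Via job46 — items with X after job46: job49.
Via job47 — items with X after job47: job49.
Via job48 — items with X after job48: none.
Via job49 — items with X after job49: none.
Via job51 — items with X after job51: job39, job45, job48, job49.
Union: job39, job45, job48, job49.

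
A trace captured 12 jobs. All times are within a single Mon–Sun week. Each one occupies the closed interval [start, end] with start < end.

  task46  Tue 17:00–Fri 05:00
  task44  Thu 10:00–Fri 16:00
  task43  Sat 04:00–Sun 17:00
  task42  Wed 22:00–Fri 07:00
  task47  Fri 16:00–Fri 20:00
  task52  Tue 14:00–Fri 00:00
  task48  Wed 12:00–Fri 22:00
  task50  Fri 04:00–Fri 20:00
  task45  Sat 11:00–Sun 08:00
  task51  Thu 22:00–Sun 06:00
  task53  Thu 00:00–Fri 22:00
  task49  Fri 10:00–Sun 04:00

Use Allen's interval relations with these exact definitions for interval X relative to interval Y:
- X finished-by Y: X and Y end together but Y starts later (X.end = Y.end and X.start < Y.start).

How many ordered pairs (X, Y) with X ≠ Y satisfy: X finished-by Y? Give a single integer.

2

Checking all 132 ordered pairs for relation 'finished-by'; matching pairs in alphabetical order:
(task48, task53): task48 finished-by task53 ✓
(task50, task47): task50 finished-by task47 ✓
Count: 2.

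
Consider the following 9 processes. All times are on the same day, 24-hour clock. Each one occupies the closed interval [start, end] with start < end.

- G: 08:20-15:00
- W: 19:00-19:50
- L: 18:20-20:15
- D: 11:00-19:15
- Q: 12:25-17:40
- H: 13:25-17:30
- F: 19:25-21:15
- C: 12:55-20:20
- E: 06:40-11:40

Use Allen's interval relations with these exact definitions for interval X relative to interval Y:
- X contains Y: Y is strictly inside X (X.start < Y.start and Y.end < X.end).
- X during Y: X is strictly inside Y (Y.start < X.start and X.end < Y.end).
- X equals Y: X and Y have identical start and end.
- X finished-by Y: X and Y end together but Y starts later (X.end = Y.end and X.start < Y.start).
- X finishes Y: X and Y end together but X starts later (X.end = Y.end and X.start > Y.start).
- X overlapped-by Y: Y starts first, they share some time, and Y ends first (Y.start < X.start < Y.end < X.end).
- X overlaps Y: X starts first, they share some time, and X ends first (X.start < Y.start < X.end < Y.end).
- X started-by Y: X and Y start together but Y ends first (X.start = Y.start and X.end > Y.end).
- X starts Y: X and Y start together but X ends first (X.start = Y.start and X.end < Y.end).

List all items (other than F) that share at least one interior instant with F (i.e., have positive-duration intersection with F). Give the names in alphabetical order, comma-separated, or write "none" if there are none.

C, L, W

Target F = [19:25, 21:15].
C [12:55, 20:20] → overlaps → yes.
D [11:00, 19:15] → before → no.
E [06:40, 11:40] → before → no.
G [08:20, 15:00] → before → no.
H [13:25, 17:30] → before → no.
L [18:20, 20:15] → overlaps → yes.
Q [12:25, 17:40] → before → no.
W [19:00, 19:50] → overlaps → yes.
Result: C, L, W.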